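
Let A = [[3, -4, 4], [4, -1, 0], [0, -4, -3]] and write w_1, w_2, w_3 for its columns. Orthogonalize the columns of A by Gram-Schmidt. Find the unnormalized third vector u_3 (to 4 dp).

u_3 = (2.8963, -2.1722, -2.3533)

w_1 = (3, 4, 0); ‖w_1‖ = 5.0000, so q_1 = (0.6000, 0.8000, 0.0000).
q_1·w_2 = 0.6000·(-4) + 0.8000·(-1) + 0.0000·(-4) = -3.2000.
u_2 = w_2 + 3.2000·q_1 = (-2.0800, 1.5600, -4.0000).
‖u_2‖ = 4.7707, so q_2 = (-0.4360, 0.3270, -0.8384).
q_1·w_3 = 0.6000·4 + 0.8000·0 + 0.0000·(-3) = 2.4000; q_2·w_3 = (-0.4360)·4 + 0.3270·0 + (-0.8384)·(-3) = 0.7714.
u_3 = w_3 − 2.4000·q_1 − 0.7714·q_2 = (2.8963, -2.1722, -2.3533).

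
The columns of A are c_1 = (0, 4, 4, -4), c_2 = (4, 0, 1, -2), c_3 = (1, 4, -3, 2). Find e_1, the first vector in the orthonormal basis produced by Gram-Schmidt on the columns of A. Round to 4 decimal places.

c_1 = (0, 4, 4, -4); ‖c_1‖ = 6.9282, so e_1 = (0.0000, 0.5774, 0.5774, -0.5774).

e_1 = (0.0000, 0.5774, 0.5774, -0.5774)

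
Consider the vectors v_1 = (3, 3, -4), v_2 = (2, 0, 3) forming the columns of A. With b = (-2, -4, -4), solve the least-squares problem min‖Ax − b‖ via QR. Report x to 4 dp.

x = (-0.3005, -1.3695)

v_1 = (3, 3, -4); ‖v_1‖ = 5.8310, so e_1 = (0.5145, 0.5145, -0.6860).
e_1·v_2 = 0.5145·2 + 0.5145·0 + (-0.6860)·3 = -1.0290.
u_2 = v_2 + 1.0290·e_1 = (2.5294, 0.5294, 2.2941).
‖u_2‖ = 3.4556, so e_2 = (0.7320, 0.1532, 0.6639).
Qᵀb = (-0.3430, -4.7323).
Back-substitute: x_2 = -4.7323/3.4556 = -1.3695.
x_1 = (-0.3430 + 1.0290·(-1.3695))/5.8310 = -0.3005.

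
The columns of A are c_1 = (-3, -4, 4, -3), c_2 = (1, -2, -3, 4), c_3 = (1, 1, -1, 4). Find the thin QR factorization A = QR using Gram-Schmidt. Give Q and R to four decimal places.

Q = [[-0.4243, -0.0293, -0.1497], [-0.5657, -0.7375, 0.2738], [0.5657, -0.3101, 0.6681], [-0.4243, 0.5992, 0.6754]], R = [[7.0711, -2.6870, -3.2527], [0.0000, 4.7728, 1.9401], [0.0000, 0.0000, 2.1577]]

c_1 = (-3, -4, 4, -3); ‖c_1‖ = 7.0711, so q_1 = (-0.4243, -0.5657, 0.5657, -0.4243).
q_1·c_2 = (-0.4243)·1 + (-0.5657)·(-2) + 0.5657·(-3) + (-0.4243)·4 = -2.6870.
u_2 = c_2 + 2.6870·q_1 = (-0.1400, -3.5200, -1.4800, 2.8600).
‖u_2‖ = 4.7728, so q_2 = (-0.0293, -0.7375, -0.3101, 0.5992).
q_1·c_3 = (-0.4243)·1 + (-0.5657)·1 + 0.5657·(-1) + (-0.4243)·4 = -3.2527; q_2·c_3 = (-0.0293)·1 + (-0.7375)·1 + (-0.3101)·(-1) + 0.5992·4 = 1.9401.
u_3 = c_3 + 3.2527·q_1 − 1.9401·q_2 = (-0.3231, 0.5909, 1.4416, 1.4574).
‖u_3‖ = 2.1577, so q_3 = (-0.1497, 0.2738, 0.6681, 0.6754).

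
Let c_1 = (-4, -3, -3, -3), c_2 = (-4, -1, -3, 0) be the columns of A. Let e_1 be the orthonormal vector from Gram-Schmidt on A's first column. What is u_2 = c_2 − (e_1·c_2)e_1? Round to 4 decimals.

e_1 = c_1/‖c_1‖ = (-4, -3, -3, -3)/6.5574 = (-0.6100, -0.4575, -0.4575, -0.4575).
r_{12} = e_1·c_2 = 4.2700.
u_2 = c_2 − 4.2700·e_1 = (-1.3953, 0.9535, -1.0465, 1.9535).

u_2 = (-1.3953, 0.9535, -1.0465, 1.9535)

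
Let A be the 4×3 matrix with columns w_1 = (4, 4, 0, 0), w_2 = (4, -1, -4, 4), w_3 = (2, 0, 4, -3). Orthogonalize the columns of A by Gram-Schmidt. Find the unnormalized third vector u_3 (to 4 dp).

u_3 = (2.2921, -2.2921, 1.9326, -0.9326)

w_1 = (4, 4, 0, 0); ‖w_1‖ = 5.6569, so e_1 = (0.7071, 0.7071, 0.0000, 0.0000).
e_1·w_2 = 0.7071·4 + 0.7071·(-1) + 0.0000·(-4) + 0.0000·4 = 2.1213.
u_2 = w_2 − 2.1213·e_1 = (2.5000, -2.5000, -4.0000, 4.0000).
‖u_2‖ = 6.6708, so e_2 = (0.3748, -0.3748, -0.5996, 0.5996).
e_1·w_3 = 0.7071·2 + 0.7071·0 + 0.0000·4 + 0.0000·(-3) = 1.4142; e_2·w_3 = 0.3748·2 + (-0.3748)·0 + (-0.5996)·4 + 0.5996·(-3) = -3.4478.
u_3 = w_3 − 1.4142·e_1 + 3.4478·e_2 = (2.2921, -2.2921, 1.9326, -0.9326).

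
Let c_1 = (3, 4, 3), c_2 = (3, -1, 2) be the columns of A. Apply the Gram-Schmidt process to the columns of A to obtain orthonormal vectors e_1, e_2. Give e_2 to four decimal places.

c_1 = (3, 4, 3); ‖c_1‖ = 5.8310, so e_1 = (0.5145, 0.6860, 0.5145).
e_1·c_2 = 0.5145·3 + 0.6860·(-1) + 0.5145·2 = 1.8865.
u_2 = c_2 − 1.8865·e_1 = (2.0294, -2.2941, 1.0294).
‖u_2‖ = 3.2313, so e_2 = (0.6281, -0.7100, 0.3186).

e_2 = (0.6281, -0.7100, 0.3186)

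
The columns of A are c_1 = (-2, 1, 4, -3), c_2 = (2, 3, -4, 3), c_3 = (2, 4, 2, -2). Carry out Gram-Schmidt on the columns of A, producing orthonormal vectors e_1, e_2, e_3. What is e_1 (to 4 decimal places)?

e_1 = c_1/‖c_1‖ = (-2, 1, 4, -3)/5.4772 = (-0.3651, 0.1826, 0.7303, -0.5477).

e_1 = (-0.3651, 0.1826, 0.7303, -0.5477)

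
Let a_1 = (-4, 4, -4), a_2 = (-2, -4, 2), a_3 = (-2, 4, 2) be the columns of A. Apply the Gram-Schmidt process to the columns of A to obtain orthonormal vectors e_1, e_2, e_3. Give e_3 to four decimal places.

e_3 = (-0.2673, 0.5345, 0.8018)

e_1 = a_1/‖a_1‖ = (-4, 4, -4)/6.9282 = (-0.5774, 0.5774, -0.5774).
r_{12} = e_1·a_2 = -2.3094.
u_2 = a_2 + 2.3094·e_1 = (-3.3333, -2.6667, 0.6667).
‖u_2‖ = 4.3205, so e_2 = (-0.7715, -0.6172, 0.1543).
r_{13} = e_1·a_3 = 2.3094; r_{23} = e_2·a_3 = -0.6172.
u_3 = a_3 − 2.3094·e_1 + 0.6172·e_2 = (-1.1429, 2.2857, 3.4286).
‖u_3‖ = 4.2762, so e_3 = (-0.2673, 0.5345, 0.8018).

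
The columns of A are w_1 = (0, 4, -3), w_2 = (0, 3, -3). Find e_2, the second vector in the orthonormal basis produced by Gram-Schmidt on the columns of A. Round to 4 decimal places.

w_1 = (0, 4, -3); ‖w_1‖ = 5.0000, so e_1 = (0.0000, 0.8000, -0.6000).
e_1·w_2 = 0.0000·0 + 0.8000·3 + (-0.6000)·(-3) = 4.2000.
u_2 = w_2 − 4.2000·e_1 = (0.0000, -0.3600, -0.4800).
‖u_2‖ = 0.6000, so e_2 = (0.0000, -0.6000, -0.8000).

e_2 = (0.0000, -0.6000, -0.8000)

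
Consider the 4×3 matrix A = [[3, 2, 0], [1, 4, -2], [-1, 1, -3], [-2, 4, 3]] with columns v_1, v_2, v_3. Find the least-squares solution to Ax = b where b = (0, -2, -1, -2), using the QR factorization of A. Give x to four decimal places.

v_1 = (3, 1, -1, -2); ‖v_1‖ = 3.8730, so e_1 = (0.7746, 0.2582, -0.2582, -0.5164).
e_1·v_2 = 0.7746·2 + 0.2582·4 + (-0.2582)·1 + (-0.5164)·4 = 0.2582.
u_2 = v_2 − 0.2582·e_1 = (1.8000, 3.9333, 1.0667, 4.1333).
‖u_2‖ = 6.0773, so e_2 = (0.2962, 0.6472, 0.1755, 0.6801).
e_1·v_3 = 0.7746·0 + 0.2582·(-2) + (-0.2582)·(-3) + (-0.5164)·3 = -1.2910; e_2·v_3 = 0.2962·0 + 0.6472·(-2) + 0.1755·(-3) + 0.6801·3 = 0.2194.
u_3 = v_3 + 1.2910·e_1 − 0.2194·e_2 = (0.9350, -1.8087, -3.3718, 2.1841).
‖u_3‖ = 4.5039, so e_3 = (0.2076, -0.4016, -0.7486, 0.4849).
Qᵀb = (0.7746, -2.8302, 0.5819).
Back-substitute: x_3 = 0.5819/4.5039 = 0.1292.
x_2 = (-2.8302 − 0.2194·0.1292)/6.0773 = -0.4704.
x_1 = (0.7746 − 0.2582·(-0.4704) + 1.2910·0.1292)/3.8730 = 0.2744.

x = (0.2744, -0.4704, 0.1292)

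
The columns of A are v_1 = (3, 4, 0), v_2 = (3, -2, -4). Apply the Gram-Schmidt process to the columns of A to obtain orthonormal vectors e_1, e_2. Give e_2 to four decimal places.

v_1 = (3, 4, 0); ‖v_1‖ = 5.0000, so e_1 = (0.6000, 0.8000, 0.0000).
e_1·v_2 = 0.6000·3 + 0.8000·(-2) + 0.0000·(-4) = 0.2000.
u_2 = v_2 − 0.2000·e_1 = (2.8800, -2.1600, -4.0000).
‖u_2‖ = 5.3814, so e_2 = (0.5352, -0.4014, -0.7433).

e_2 = (0.5352, -0.4014, -0.7433)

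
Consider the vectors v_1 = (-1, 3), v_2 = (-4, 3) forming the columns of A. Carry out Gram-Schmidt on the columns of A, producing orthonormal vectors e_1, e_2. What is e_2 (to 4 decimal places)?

e_1 = v_1/‖v_1‖ = (-1, 3)/3.1623 = (-0.3162, 0.9487).
r_{12} = e_1·v_2 = 4.1110.
u_2 = v_2 − 4.1110·e_1 = (-2.7000, -0.9000).
‖u_2‖ = 2.8460, so e_2 = (-0.9487, -0.3162).

e_2 = (-0.9487, -0.3162)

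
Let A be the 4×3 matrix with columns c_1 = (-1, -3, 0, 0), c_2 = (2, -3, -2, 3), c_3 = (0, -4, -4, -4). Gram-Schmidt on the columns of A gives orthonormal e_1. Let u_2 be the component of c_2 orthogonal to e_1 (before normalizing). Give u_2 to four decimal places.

c_1 = (-1, -3, 0, 0); ‖c_1‖ = 3.1623, so e_1 = (-0.3162, -0.9487, 0.0000, 0.0000).
e_1·c_2 = (-0.3162)·2 + (-0.9487)·(-3) + 0.0000·(-2) + 0.0000·3 = 2.2136.
u_2 = c_2 − 2.2136·e_1 = (2.7000, -0.9000, -2.0000, 3.0000).

u_2 = (2.7000, -0.9000, -2.0000, 3.0000)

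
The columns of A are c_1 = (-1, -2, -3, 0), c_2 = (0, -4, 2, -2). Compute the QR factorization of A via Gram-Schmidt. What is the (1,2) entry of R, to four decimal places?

r_{12} = 0.5345

e_1 = c_1/‖c_1‖ = (-1, -2, -3, 0)/3.7417 = (-0.2673, -0.5345, -0.8018, 0.0000).
r_{12} = e_1·c_2 = 0.5345.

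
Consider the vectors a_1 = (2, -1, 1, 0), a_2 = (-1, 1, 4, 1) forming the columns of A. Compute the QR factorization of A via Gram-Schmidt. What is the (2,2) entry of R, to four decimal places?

a_1 = (2, -1, 1, 0); ‖a_1‖ = 2.4495, so e_1 = (0.8165, -0.4082, 0.4082, 0.0000).
e_1·a_2 = 0.8165·(-1) + (-0.4082)·1 + 0.4082·4 + 0.0000·1 = 0.4082.
u_2 = a_2 − 0.4082·e_1 = (-1.3333, 1.1667, 3.8333, 1.0000).
r_{22} = ‖u_2‖ = 4.3397.

r_{22} = 4.3397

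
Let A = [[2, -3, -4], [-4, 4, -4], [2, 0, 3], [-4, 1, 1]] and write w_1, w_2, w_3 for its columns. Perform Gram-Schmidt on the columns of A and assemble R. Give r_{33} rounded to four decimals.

w_1 = (2, -4, 2, -4); ‖w_1‖ = 6.3246, so q_1 = (0.3162, -0.6325, 0.3162, -0.6325).
q_1·w_2 = 0.3162·(-3) + (-0.6325)·4 + 0.3162·0 + (-0.6325)·1 = -4.1110.
u_2 = w_2 + 4.1110·q_1 = (-1.7000, 1.4000, 1.3000, -1.6000).
‖u_2‖ = 3.0166, so q_2 = (-0.5635, 0.4641, 0.4309, -0.5304).
q_1·w_3 = 0.3162·(-4) + (-0.6325)·(-4) + 0.3162·3 + (-0.6325)·1 = 1.5811; q_2·w_3 = (-0.5635)·(-4) + 0.4641·(-4) + 0.4309·3 + (-0.5304)·1 = 1.1602.
u_3 = w_3 − 1.5811·q_1 − 1.1602·q_2 = (-3.8462, -3.5385, 2.0000, 2.6154).
r_{33} = ‖u_3‖ = 6.1769.

r_{33} = 6.1769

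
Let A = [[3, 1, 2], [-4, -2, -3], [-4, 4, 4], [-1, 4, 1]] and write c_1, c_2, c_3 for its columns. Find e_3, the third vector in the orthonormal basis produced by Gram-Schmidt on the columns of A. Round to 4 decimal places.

e_1 = c_1/‖c_1‖ = (3, -4, -4, -1)/6.4807 = (0.4629, -0.6172, -0.6172, -0.1543).
r_{12} = e_1·c_2 = -1.3887.
u_2 = c_2 + 1.3887·e_1 = (1.6429, -2.8571, 3.1429, 3.7857).
‖u_2‖ = 5.9221, so e_2 = (0.2774, -0.4825, 0.5307, 0.6393).
r_{13} = e_1·c_3 = 0.1543; r_{23} = e_2·c_3 = 4.7642.
u_3 = c_3 − 0.1543·e_1 − 4.7642·e_2 = (0.6069, -0.6062, 1.5669, -2.0217).
‖u_3‖ = 2.6978, so e_3 = (0.2250, -0.2247, 0.5808, -0.7494).

e_3 = (0.2250, -0.2247, 0.5808, -0.7494)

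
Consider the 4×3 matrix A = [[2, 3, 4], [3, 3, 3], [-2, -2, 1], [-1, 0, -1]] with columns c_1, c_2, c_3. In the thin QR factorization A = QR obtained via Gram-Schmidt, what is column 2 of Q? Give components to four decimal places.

e_2 = (0.6375, -0.1195, 0.0797, 0.7570)

e_1 = c_1/‖c_1‖ = (2, 3, -2, -1)/4.2426 = (0.4714, 0.7071, -0.4714, -0.2357).
r_{12} = e_1·c_2 = 4.4783.
u_2 = c_2 − 4.4783·e_1 = (0.8889, -0.1667, 0.1111, 1.0556).
‖u_2‖ = 1.3944, so e_2 = (0.6375, -0.1195, 0.0797, 0.7570).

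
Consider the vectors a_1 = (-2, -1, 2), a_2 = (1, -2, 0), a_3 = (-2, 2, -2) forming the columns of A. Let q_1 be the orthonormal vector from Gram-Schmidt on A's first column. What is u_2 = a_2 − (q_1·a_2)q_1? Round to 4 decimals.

a_1 = (-2, -1, 2); ‖a_1‖ = 3.0000, so q_1 = (-0.6667, -0.3333, 0.6667).
q_1·a_2 = (-0.6667)·1 + (-0.3333)·(-2) + 0.6667·0 = 0.0000.
u_2 = a_2 + 0.0000·q_1 = (1.0000, -2.0000, 0.0000).

u_2 = (1.0000, -2.0000, 0.0000)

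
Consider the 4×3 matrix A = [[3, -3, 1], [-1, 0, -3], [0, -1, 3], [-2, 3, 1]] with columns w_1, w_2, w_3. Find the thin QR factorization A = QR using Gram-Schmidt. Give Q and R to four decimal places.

Q = [[0.8018, 0.1252, 0.0114], [-0.2673, -0.6261, -0.5246], [0.0000, -0.5843, 0.8041], [-0.5345, 0.5009, 0.2794]], R = [[3.7417, -4.0089, 1.0690], [0.0000, 1.7113, 0.7513], [0.0000, 0.0000, 4.2770]]

e_1 = w_1/‖w_1‖ = (3, -1, 0, -2)/3.7417 = (0.8018, -0.2673, 0.0000, -0.5345).
r_{12} = e_1·w_2 = -4.0089.
u_2 = w_2 + 4.0089·e_1 = (0.2143, -1.0714, -1.0000, 0.8571).
‖u_2‖ = 1.7113, so e_2 = (0.1252, -0.6261, -0.5843, 0.5009).
r_{13} = e_1·w_3 = 1.0690; r_{23} = e_2·w_3 = 0.7513.
u_3 = w_3 − 1.0690·e_1 − 0.7513·e_2 = (0.0488, -2.2439, 3.4390, 1.1951).
‖u_3‖ = 4.2770, so e_3 = (0.0114, -0.5246, 0.8041, 0.2794).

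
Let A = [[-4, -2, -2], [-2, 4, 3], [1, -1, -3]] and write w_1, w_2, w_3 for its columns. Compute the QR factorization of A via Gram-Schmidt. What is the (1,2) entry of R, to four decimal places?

r_{12} = -0.2182

w_1 = (-4, -2, 1); ‖w_1‖ = 4.5826, so e_1 = (-0.8729, -0.4364, 0.2182).
r_{12} = e_1·w_2 = -0.2182.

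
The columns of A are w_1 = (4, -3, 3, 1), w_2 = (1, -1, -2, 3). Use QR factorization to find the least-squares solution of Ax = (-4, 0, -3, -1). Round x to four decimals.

e_1 = w_1/‖w_1‖ = (4, -3, 3, 1)/5.9161 = (0.6761, -0.5071, 0.5071, 0.1690).
r_{12} = e_1·w_2 = 0.6761.
u_2 = w_2 − 0.6761·e_1 = (0.5429, -0.6571, -2.3429, 2.8857).
‖u_2‖ = 3.8135, so e_2 = (0.1424, -0.1723, -0.6144, 0.7567).
Qᵀb = (-4.3948, 0.5170).
Back-substitute: x_2 = 0.5170/3.8135 = 0.1356.
x_1 = (-4.3948 − 0.6761·0.1356)/5.9161 = -0.7583.

x = (-0.7583, 0.1356)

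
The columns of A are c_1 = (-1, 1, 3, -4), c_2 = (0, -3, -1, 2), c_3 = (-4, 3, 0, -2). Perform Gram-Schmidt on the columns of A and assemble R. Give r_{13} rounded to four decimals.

c_1 = (-1, 1, 3, -4); ‖c_1‖ = 5.1962, so e_1 = (-0.1925, 0.1925, 0.5774, -0.7698).
r_{13} = e_1·c_3 = 2.8868.

r_{13} = 2.8868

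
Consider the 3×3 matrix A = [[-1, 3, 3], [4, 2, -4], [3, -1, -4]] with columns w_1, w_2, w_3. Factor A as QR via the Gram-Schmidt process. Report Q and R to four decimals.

Q = [[-0.1961, 0.8269, 0.5270], [0.7845, 0.4548, -0.4216], [0.5883, -0.3308, 0.7379]], R = [[5.0990, 0.3922, -6.0796], [0.0000, 3.7210, 1.9846], [0.0000, 0.0000, 0.3162]]

q_1 = w_1/‖w_1‖ = (-1, 4, 3)/5.0990 = (-0.1961, 0.7845, 0.5883).
r_{12} = q_1·w_2 = 0.3922.
u_2 = w_2 − 0.3922·q_1 = (3.0769, 1.6923, -1.2308).
‖u_2‖ = 3.7210, so q_2 = (0.8269, 0.4548, -0.3308).
r_{13} = q_1·w_3 = -6.0796; r_{23} = q_2·w_3 = 1.9846.
u_3 = w_3 + 6.0796·q_1 − 1.9846·q_2 = (0.1667, -0.1333, 0.2333).
‖u_3‖ = 0.3162, so q_3 = (0.5270, -0.4216, 0.7379).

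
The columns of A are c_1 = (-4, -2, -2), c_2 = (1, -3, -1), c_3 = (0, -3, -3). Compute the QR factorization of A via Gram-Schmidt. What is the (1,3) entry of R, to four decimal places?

e_1 = c_1/‖c_1‖ = (-4, -2, -2)/4.8990 = (-0.8165, -0.4082, -0.4082).
r_{13} = e_1·c_3 = 2.4495.

r_{13} = 2.4495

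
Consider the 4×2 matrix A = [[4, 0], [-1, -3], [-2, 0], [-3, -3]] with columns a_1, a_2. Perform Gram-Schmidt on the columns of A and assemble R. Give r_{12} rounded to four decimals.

r_{12} = 2.1909

a_1 = (4, -1, -2, -3); ‖a_1‖ = 5.4772, so e_1 = (0.7303, -0.1826, -0.3651, -0.5477).
r_{12} = e_1·a_2 = 2.1909.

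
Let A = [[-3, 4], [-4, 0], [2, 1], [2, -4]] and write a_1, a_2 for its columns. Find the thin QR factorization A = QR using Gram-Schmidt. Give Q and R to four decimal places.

Q = [[-0.5222, 0.4909], [-0.6963, -0.4532], [0.3482, 0.4343], [0.3482, -0.6042]], R = [[5.7446, -3.1334], [0.0000, 4.8148]]

a_1 = (-3, -4, 2, 2); ‖a_1‖ = 5.7446, so q_1 = (-0.5222, -0.6963, 0.3482, 0.3482).
q_1·a_2 = (-0.5222)·4 + (-0.6963)·0 + 0.3482·1 + 0.3482·(-4) = -3.1334.
u_2 = a_2 + 3.1334·q_1 = (2.3636, -2.1818, 2.0909, -2.9091).
‖u_2‖ = 4.8148, so q_2 = (0.4909, -0.4532, 0.4343, -0.6042).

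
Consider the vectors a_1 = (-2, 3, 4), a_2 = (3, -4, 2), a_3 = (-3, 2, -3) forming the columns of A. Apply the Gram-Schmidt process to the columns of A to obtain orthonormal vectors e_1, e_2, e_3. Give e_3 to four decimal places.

a_1 = (-2, 3, 4); ‖a_1‖ = 5.3852, so e_1 = (-0.3714, 0.5571, 0.7428).
e_1·a_2 = (-0.3714)·3 + 0.5571·(-4) + 0.7428·2 = -1.8570.
u_2 = a_2 + 1.8570·e_1 = (2.3103, -2.9655, 3.3793).
‖u_2‖ = 5.0549, so e_2 = (0.4571, -0.5867, 0.6685).
e_1·a_3 = (-0.3714)·(-3) + 0.5571·2 + 0.7428·(-3) = 0.0000; e_2·a_3 = 0.4571·(-3) + (-0.5867)·2 + 0.6685·(-3) = -4.5501.
u_3 = a_3 + 0.0000·e_1 + 4.5501·e_2 = (-0.9204, -0.6694, 0.0418).
‖u_3‖ = 1.1388, so e_3 = (-0.8082, -0.5878, 0.0367).

e_3 = (-0.8082, -0.5878, 0.0367)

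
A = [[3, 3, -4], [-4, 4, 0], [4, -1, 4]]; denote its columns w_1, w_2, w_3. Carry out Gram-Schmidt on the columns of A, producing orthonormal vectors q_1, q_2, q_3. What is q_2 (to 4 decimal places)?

q_2 = (0.7925, 0.6096, 0.0152)

w_1 = (3, -4, 4); ‖w_1‖ = 6.4031, so q_1 = (0.4685, -0.6247, 0.6247).
q_1·w_2 = 0.4685·3 + (-0.6247)·4 + 0.6247·(-1) = -1.7179.
u_2 = w_2 + 1.7179·q_1 = (3.8049, 2.9268, 0.0732).
‖u_2‖ = 4.8009, so q_2 = (0.7925, 0.6096, 0.0152).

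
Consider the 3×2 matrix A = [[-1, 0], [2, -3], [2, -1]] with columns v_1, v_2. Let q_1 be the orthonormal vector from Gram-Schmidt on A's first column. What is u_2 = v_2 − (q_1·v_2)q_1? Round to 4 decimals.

u_2 = (-0.8889, -1.2222, 0.7778)

q_1 = v_1/‖v_1‖ = (-1, 2, 2)/3.0000 = (-0.3333, 0.6667, 0.6667).
r_{12} = q_1·v_2 = -2.6667.
u_2 = v_2 + 2.6667·q_1 = (-0.8889, -1.2222, 0.7778).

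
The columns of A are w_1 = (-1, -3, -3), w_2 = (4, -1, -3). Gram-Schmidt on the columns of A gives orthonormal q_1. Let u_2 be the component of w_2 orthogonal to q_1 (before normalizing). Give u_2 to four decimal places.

q_1 = w_1/‖w_1‖ = (-1, -3, -3)/4.3589 = (-0.2294, -0.6882, -0.6882).
r_{12} = q_1·w_2 = 1.8353.
u_2 = w_2 − 1.8353·q_1 = (4.4211, 0.2632, -1.7368).

u_2 = (4.4211, 0.2632, -1.7368)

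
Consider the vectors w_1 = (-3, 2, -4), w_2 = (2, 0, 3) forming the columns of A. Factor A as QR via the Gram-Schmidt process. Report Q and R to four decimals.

e_1 = w_1/‖w_1‖ = (-3, 2, -4)/5.3852 = (-0.5571, 0.3714, -0.7428).
r_{12} = e_1·w_2 = -3.3425.
u_2 = w_2 + 3.3425·e_1 = (0.1379, 1.2414, 0.5172).
‖u_2‖ = 1.3519, so e_2 = (0.1020, 0.9183, 0.3826).

Q = [[-0.5571, 0.1020], [0.3714, 0.9183], [-0.7428, 0.3826]], R = [[5.3852, -3.3425], [0.0000, 1.3519]]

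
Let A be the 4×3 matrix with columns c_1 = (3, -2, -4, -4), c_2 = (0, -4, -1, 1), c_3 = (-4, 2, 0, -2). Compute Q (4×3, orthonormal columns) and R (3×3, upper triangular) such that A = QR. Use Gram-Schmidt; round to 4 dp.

c_1 = (3, -2, -4, -4); ‖c_1‖ = 6.7082, so e_1 = (0.4472, -0.2981, -0.5963, -0.5963).
e_1·c_2 = 0.4472·0 + (-0.2981)·(-4) + (-0.5963)·(-1) + (-0.5963)·1 = 1.1926.
u_2 = c_2 − 1.1926·e_1 = (-0.5333, -3.6444, -0.2889, 1.7111).
‖u_2‖ = 4.0716, so e_2 = (-0.1310, -0.8951, -0.0710, 0.4203).
e_1·c_3 = 0.4472·(-4) + (-0.2981)·2 + (-0.5963)·0 + (-0.5963)·(-2) = -1.1926; e_2·c_3 = (-0.1310)·(-4) + (-0.8951)·2 + (-0.0710)·0 + 0.4203·(-2) = -2.1067.
u_3 = c_3 + 1.1926·e_1 + 2.1067·e_2 = (-3.7426, -0.2413, -0.8606, -1.8257).
‖u_3‖ = 4.2590, so e_3 = (-0.8787, -0.0567, -0.2021, -0.4287).

Q = [[0.4472, -0.1310, -0.8787], [-0.2981, -0.8951, -0.0567], [-0.5963, -0.0710, -0.2021], [-0.5963, 0.4203, -0.4287]], R = [[6.7082, 1.1926, -1.1926], [0.0000, 4.0716, -2.1067], [0.0000, 0.0000, 4.2590]]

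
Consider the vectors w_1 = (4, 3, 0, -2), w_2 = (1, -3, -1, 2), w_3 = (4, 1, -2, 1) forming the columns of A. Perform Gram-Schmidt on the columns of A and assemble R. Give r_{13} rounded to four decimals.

r_{13} = 3.1568

e_1 = w_1/‖w_1‖ = (4, 3, 0, -2)/5.3852 = (0.7428, 0.5571, 0.0000, -0.3714).
r_{13} = e_1·w_3 = 3.1568.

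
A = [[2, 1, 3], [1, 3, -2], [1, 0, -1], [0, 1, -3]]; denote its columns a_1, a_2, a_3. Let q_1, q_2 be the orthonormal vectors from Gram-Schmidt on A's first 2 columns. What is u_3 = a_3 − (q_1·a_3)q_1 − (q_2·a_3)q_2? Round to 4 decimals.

u_3 = (1.1707, 0.1951, -2.5366, -1.7561)

q_1 = a_1/‖a_1‖ = (2, 1, 1, 0)/2.4495 = (0.8165, 0.4082, 0.4082, 0.0000).
r_{12} = q_1·a_2 = 2.0412.
u_2 = a_2 − 2.0412·q_1 = (-0.6667, 2.1667, -0.8333, 1.0000).
‖u_2‖ = 2.6141, so q_2 = (-0.2550, 0.8288, -0.3188, 0.3825).
r_{13} = q_1·a_3 = 1.2247; r_{23} = q_2·a_3 = -3.2516.
u_3 = a_3 − 1.2247·q_1 + 3.2516·q_2 = (1.1707, 0.1951, -2.5366, -1.7561).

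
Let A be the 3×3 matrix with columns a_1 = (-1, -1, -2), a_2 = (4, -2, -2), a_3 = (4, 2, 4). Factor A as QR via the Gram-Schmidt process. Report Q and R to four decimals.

Q = [[-0.4082, 0.8971, 0.1690], [-0.4082, -0.3450, 0.8452], [-0.8165, -0.2760, -0.5071]], R = [[2.4495, 0.8165, -5.7155], [0.0000, 4.8305, 1.7942], [0.0000, 0.0000, 0.3381]]

e_1 = a_1/‖a_1‖ = (-1, -1, -2)/2.4495 = (-0.4082, -0.4082, -0.8165).
r_{12} = e_1·a_2 = 0.8165.
u_2 = a_2 − 0.8165·e_1 = (4.3333, -1.6667, -1.3333).
‖u_2‖ = 4.8305, so e_2 = (0.8971, -0.3450, -0.2760).
r_{13} = e_1·a_3 = -5.7155; r_{23} = e_2·a_3 = 1.7942.
u_3 = a_3 + 5.7155·e_1 − 1.7942·e_2 = (0.0571, 0.2857, -0.1714).
‖u_3‖ = 0.3381, so e_3 = (0.1690, 0.8452, -0.5071).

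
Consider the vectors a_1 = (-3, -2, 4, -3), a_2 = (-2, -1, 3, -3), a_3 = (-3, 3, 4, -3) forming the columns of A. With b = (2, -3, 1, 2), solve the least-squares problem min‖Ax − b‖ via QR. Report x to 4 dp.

x = (1.2421, -1.1579, -0.5579)

a_1 = (-3, -2, 4, -3); ‖a_1‖ = 6.1644, so e_1 = (-0.4867, -0.3244, 0.6489, -0.4867).
e_1·a_2 = (-0.4867)·(-2) + (-0.3244)·(-1) + 0.6489·3 + (-0.4867)·(-3) = 4.7044.
u_2 = a_2 − 4.7044·e_1 = (0.2895, 0.5263, -0.0526, -0.7105).
‖u_2‖ = 0.9319, so e_2 = (0.3106, 0.5648, -0.0565, -0.7625).
e_1·a_3 = (-0.4867)·(-3) + (-0.3244)·3 + 0.6489·4 + (-0.4867)·(-3) = 4.5422; e_2·a_3 = 0.3106·(-3) + 0.5648·3 + (-0.0565)·4 + (-0.7625)·(-3) = 2.8239.
u_3 = a_3 − 4.5422·e_1 − 2.8239·e_2 = (-1.6667, 2.8788, 1.2121, 1.3636).
‖u_3‖ = 3.7939, so e_3 = (-0.4393, 0.7588, 0.3195, 0.3594).
Qᵀb = (-0.3244, -2.6545, -2.1166).
Back-substitute: x_3 = -2.1166/3.7939 = -0.5579.
x_2 = (-2.6545 − 2.8239·(-0.5579))/0.9319 = -1.1579.
x_1 = (-0.3244 − 4.7044·(-1.1579) − 4.5422·(-0.5579))/6.1644 = 1.2421.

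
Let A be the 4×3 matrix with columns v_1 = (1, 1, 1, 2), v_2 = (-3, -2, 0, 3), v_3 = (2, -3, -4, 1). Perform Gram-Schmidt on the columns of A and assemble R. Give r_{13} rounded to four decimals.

r_{13} = -1.1339

v_1 = (1, 1, 1, 2); ‖v_1‖ = 2.6458, so e_1 = (0.3780, 0.3780, 0.3780, 0.7559).
r_{13} = e_1·v_3 = -1.1339.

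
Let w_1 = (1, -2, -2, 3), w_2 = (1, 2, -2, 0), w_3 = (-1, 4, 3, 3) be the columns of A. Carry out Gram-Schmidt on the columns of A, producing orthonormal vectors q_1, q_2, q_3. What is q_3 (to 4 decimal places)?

q_3 = (-0.1410, 0.5271, 0.4566, 0.7028)

w_1 = (1, -2, -2, 3); ‖w_1‖ = 4.2426, so q_1 = (0.2357, -0.4714, -0.4714, 0.7071).
q_1·w_2 = 0.2357·1 + (-0.4714)·2 + (-0.4714)·(-2) + 0.7071·0 = 0.2357.
u_2 = w_2 − 0.2357·q_1 = (0.9444, 2.1111, -1.8889, -0.1667).
‖u_2‖ = 2.9907, so q_2 = (0.3158, 0.7059, -0.6316, -0.0557).
q_1·w_3 = 0.2357·(-1) + (-0.4714)·4 + (-0.4714)·3 + 0.7071·3 = -1.4142; q_2·w_3 = 0.3158·(-1) + 0.7059·4 + (-0.6316)·3 + (-0.0557)·3 = 0.4458.
u_3 = w_3 + 1.4142·q_1 − 0.4458·q_2 = (-0.8075, 3.0186, 2.6149, 4.0248).
‖u_3‖ = 5.7272, so q_3 = (-0.1410, 0.5271, 0.4566, 0.7028).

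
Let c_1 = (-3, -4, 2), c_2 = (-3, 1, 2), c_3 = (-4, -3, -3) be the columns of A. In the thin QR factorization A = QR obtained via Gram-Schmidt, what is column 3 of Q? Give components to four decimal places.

e_3 = (-0.5547, 0.0000, -0.8321)

c_1 = (-3, -4, 2); ‖c_1‖ = 5.3852, so e_1 = (-0.5571, -0.7428, 0.3714).
e_1·c_2 = (-0.5571)·(-3) + (-0.7428)·1 + 0.3714·2 = 1.6713.
u_2 = c_2 − 1.6713·e_1 = (-2.0690, 2.2414, 1.3793).
‖u_2‖ = 3.3477, so e_2 = (-0.6180, 0.6695, 0.4120).
e_1·c_3 = (-0.5571)·(-4) + (-0.7428)·(-3) + 0.3714·(-3) = 3.3425; e_2·c_3 = (-0.6180)·(-4) + 0.6695·(-3) + 0.4120·(-3) = -0.7725.
u_3 = c_3 − 3.3425·e_1 + 0.7725·e_2 = (-2.6154, 0.0000, -3.9231).
‖u_3‖ = 4.7150, so e_3 = (-0.5547, 0.0000, -0.8321).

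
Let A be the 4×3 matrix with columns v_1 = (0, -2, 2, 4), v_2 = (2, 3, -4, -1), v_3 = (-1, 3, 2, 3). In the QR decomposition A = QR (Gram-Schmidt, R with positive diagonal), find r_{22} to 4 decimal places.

r_{22} = 4.0620

e_1 = v_1/‖v_1‖ = (0, -2, 2, 4)/4.8990 = (0.0000, -0.4082, 0.4082, 0.8165).
r_{12} = e_1·v_2 = -3.6742.
u_2 = v_2 + 3.6742·e_1 = (2.0000, 1.5000, -2.5000, 2.0000).
r_{22} = ‖u_2‖ = 4.0620.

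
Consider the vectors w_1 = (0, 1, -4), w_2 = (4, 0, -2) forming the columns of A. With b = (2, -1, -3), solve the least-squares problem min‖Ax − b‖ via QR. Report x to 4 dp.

x = (0.3913, 0.5435)

w_1 = (0, 1, -4); ‖w_1‖ = 4.1231, so q_1 = (0.0000, 0.2425, -0.9701).
q_1·w_2 = 0.0000·4 + 0.2425·0 + (-0.9701)·(-2) = 1.9403.
u_2 = w_2 − 1.9403·q_1 = (4.0000, -0.4706, -0.1176).
‖u_2‖ = 4.0293, so q_2 = (0.9927, -0.1168, -0.0292).
Qᵀb = (2.6679, 2.1898).
Back-substitute: x_2 = 2.1898/4.0293 = 0.5435.
x_1 = (2.6679 − 1.9403·0.5435)/4.1231 = 0.3913.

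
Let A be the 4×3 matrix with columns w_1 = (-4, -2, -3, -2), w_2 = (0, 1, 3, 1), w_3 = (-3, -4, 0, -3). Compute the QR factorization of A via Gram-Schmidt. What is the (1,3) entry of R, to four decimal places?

e_1 = w_1/‖w_1‖ = (-4, -2, -3, -2)/5.7446 = (-0.6963, -0.3482, -0.5222, -0.3482).
r_{13} = e_1·w_3 = 4.5260.

r_{13} = 4.5260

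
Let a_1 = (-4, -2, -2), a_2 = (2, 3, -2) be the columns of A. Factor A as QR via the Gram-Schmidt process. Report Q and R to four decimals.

Q = [[-0.8165, 0.0930], [-0.4082, 0.6048], [-0.4082, -0.7909]], R = [[4.8990, -2.0412], [0.0000, 3.5824]]

a_1 = (-4, -2, -2); ‖a_1‖ = 4.8990, so e_1 = (-0.8165, -0.4082, -0.4082).
e_1·a_2 = (-0.8165)·2 + (-0.4082)·3 + (-0.4082)·(-2) = -2.0412.
u_2 = a_2 + 2.0412·e_1 = (0.3333, 2.1667, -2.8333).
‖u_2‖ = 3.5824, so e_2 = (0.0930, 0.6048, -0.7909).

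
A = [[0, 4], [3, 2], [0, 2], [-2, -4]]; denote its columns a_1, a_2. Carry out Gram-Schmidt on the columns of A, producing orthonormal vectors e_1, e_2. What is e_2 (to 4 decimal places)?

e_2 = (0.8012, -0.2465, 0.4006, -0.3698)

a_1 = (0, 3, 0, -2); ‖a_1‖ = 3.6056, so e_1 = (0.0000, 0.8321, 0.0000, -0.5547).
e_1·a_2 = 0.0000·4 + 0.8321·2 + 0.0000·2 + (-0.5547)·(-4) = 3.8829.
u_2 = a_2 − 3.8829·e_1 = (4.0000, -1.2308, 2.0000, -1.8462).
‖u_2‖ = 4.9923, so e_2 = (0.8012, -0.2465, 0.4006, -0.3698).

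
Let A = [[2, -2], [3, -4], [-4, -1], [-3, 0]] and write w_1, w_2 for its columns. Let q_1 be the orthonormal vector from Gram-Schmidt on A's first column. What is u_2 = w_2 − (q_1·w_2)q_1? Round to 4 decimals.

u_2 = (-1.3684, -3.0526, -2.2632, -0.9474)

w_1 = (2, 3, -4, -3); ‖w_1‖ = 6.1644, so q_1 = (0.3244, 0.4867, -0.6489, -0.4867).
q_1·w_2 = 0.3244·(-2) + 0.4867·(-4) + (-0.6489)·(-1) + (-0.4867)·0 = -1.9467.
u_2 = w_2 + 1.9467·q_1 = (-1.3684, -3.0526, -2.2632, -0.9474).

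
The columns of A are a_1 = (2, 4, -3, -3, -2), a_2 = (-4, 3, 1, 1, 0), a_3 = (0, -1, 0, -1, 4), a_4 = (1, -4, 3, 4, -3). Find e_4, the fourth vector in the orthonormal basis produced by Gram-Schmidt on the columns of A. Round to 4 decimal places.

e_4 = (0.5686, 0.4666, 0.5795, 0.2948, 0.1904)

a_1 = (2, 4, -3, -3, -2); ‖a_1‖ = 6.4807, so e_1 = (0.3086, 0.6172, -0.4629, -0.4629, -0.3086).
e_1·a_2 = 0.3086·(-4) + 0.6172·3 + (-0.4629)·1 + (-0.4629)·1 + (-0.3086)·0 = -0.3086.
u_2 = a_2 + 0.3086·e_1 = (-3.9048, 3.1905, 0.8571, 0.8571, -0.0952).
‖u_2‖ = 5.1870, so e_2 = (-0.7528, 0.6151, 0.1652, 0.1652, -0.0184).
e_1·a_3 = 0.3086·0 + 0.6172·(-1) + (-0.4629)·0 + (-0.4629)·(-1) + (-0.3086)·4 = -1.3887; e_2·a_3 = (-0.7528)·0 + 0.6151·(-1) + 0.1652·0 + 0.1652·(-1) + (-0.0184)·4 = -0.8538.
u_3 = a_3 + 1.3887·e_1 + 0.8538·e_2 = (-0.2142, 0.3823, -0.5018, -1.5018, 3.5558).
‖u_3‖ = 3.9169, so e_3 = (-0.0547, 0.0976, -0.1281, -0.3834, 0.9078).
e_1·a_4 = 0.3086·1 + 0.6172·(-4) + (-0.4629)·3 + (-0.4629)·4 + (-0.3086)·(-3) = -4.4748; e_2·a_4 = (-0.7528)·1 + 0.6151·(-4) + 0.1652·3 + 0.1652·4 + (-0.0184)·(-3) = -2.0013; e_3·a_4 = (-0.0547)·1 + 0.0976·(-4) + (-0.1281)·3 + (-0.3834)·4 + 0.9078·(-3) = -5.0864.
u_4 = a_4 + 4.4748·e_1 + 2.0013·e_2 + 5.0864·e_3 = (0.5962, 0.4894, 0.6077, 0.3092, 0.1996).
‖u_4‖ = 1.0487, so e_4 = (0.5686, 0.4666, 0.5795, 0.2948, 0.1904).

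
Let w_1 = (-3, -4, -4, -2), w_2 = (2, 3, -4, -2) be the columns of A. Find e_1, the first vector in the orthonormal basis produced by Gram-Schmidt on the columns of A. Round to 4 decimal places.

e_1 = (-0.4472, -0.5963, -0.5963, -0.2981)

w_1 = (-3, -4, -4, -2); ‖w_1‖ = 6.7082, so e_1 = (-0.4472, -0.5963, -0.5963, -0.2981).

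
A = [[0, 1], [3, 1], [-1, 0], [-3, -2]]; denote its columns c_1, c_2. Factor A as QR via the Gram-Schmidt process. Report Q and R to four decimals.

Q = [[0.0000, 0.7588], [0.6882, -0.3195], [-0.2294, 0.3594], [-0.6882, -0.4393]], R = [[4.3589, 2.0647], [0.0000, 1.3179]]

c_1 = (0, 3, -1, -3); ‖c_1‖ = 4.3589, so q_1 = (0.0000, 0.6882, -0.2294, -0.6882).
q_1·c_2 = 0.0000·1 + 0.6882·1 + (-0.2294)·0 + (-0.6882)·(-2) = 2.0647.
u_2 = c_2 − 2.0647·q_1 = (1.0000, -0.4211, 0.4737, -0.5789).
‖u_2‖ = 1.3179, so q_2 = (0.7588, -0.3195, 0.3594, -0.4393).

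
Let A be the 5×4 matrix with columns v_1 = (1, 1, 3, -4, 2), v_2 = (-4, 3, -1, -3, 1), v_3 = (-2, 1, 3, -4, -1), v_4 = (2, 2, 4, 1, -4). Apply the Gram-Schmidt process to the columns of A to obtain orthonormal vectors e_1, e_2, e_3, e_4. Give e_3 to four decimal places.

e_3 = (-0.3427, -0.2051, 0.4767, -0.1625, -0.7661)

v_1 = (1, 1, 3, -4, 2); ‖v_1‖ = 5.5678, so e_1 = (0.1796, 0.1796, 0.5388, -0.7184, 0.3592).
e_1·v_2 = 0.1796·(-4) + 0.1796·3 + 0.5388·(-1) + (-0.7184)·(-3) + 0.3592·1 = 1.7961.
u_2 = v_2 − 1.7961·e_1 = (-4.3226, 2.6774, -1.9677, -1.7097, 0.3548).
‖u_2‖ = 5.7249, so e_2 = (-0.7551, 0.4677, -0.3437, -0.2986, 0.0620).
e_1·v_3 = 0.1796·(-2) + 0.1796·1 + 0.5388·3 + (-0.7184)·(-4) + 0.3592·(-1) = 3.9513; e_2·v_3 = (-0.7551)·(-2) + 0.4677·1 + (-0.3437)·3 + (-0.2986)·(-4) + 0.0620·(-1) = 2.0792.
u_3 = v_3 − 3.9513·e_1 − 2.0792·e_2 = (-1.1398, -0.6821, 1.5856, -0.5404, -2.5482).
‖u_3‖ = 3.3263, so e_3 = (-0.3427, -0.2051, 0.4767, -0.1625, -0.7661).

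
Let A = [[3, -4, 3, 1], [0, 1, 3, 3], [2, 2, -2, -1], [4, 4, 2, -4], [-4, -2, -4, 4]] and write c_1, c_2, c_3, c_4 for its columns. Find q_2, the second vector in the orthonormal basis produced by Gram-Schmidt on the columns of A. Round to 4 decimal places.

q_1 = c_1/‖c_1‖ = (3, 0, 2, 4, -4)/6.7082 = (0.4472, 0.0000, 0.2981, 0.5963, -0.5963).
r_{12} = q_1·c_2 = 2.3851.
u_2 = c_2 − 2.3851·q_1 = (-5.0667, 1.0000, 1.2889, 2.5778, -0.5778).
‖u_2‖ = 5.9423, so q_2 = (-0.8526, 0.1683, 0.2169, 0.4338, -0.0972).

q_2 = (-0.8526, 0.1683, 0.2169, 0.4338, -0.0972)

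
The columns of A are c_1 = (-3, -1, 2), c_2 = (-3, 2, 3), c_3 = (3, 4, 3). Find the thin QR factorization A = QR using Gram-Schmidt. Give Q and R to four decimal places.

Q = [[-0.8018, -0.0680, 0.5937], [-0.2673, 0.9294, -0.2545], [0.5345, 0.3627, 0.7634]], R = [[3.7417, 3.4744, -1.8708], [0.0000, 3.1510, 4.6018], [0.0000, 0.0000, 3.0535]]

c_1 = (-3, -1, 2); ‖c_1‖ = 3.7417, so e_1 = (-0.8018, -0.2673, 0.5345).
e_1·c_2 = (-0.8018)·(-3) + (-0.2673)·2 + 0.5345·3 = 3.4744.
u_2 = c_2 − 3.4744·e_1 = (-0.2143, 2.9286, 1.1429).
‖u_2‖ = 3.1510, so e_2 = (-0.0680, 0.9294, 0.3627).
e_1·c_3 = (-0.8018)·3 + (-0.2673)·4 + 0.5345·3 = -1.8708; e_2·c_3 = (-0.0680)·3 + 0.9294·4 + 0.3627·3 = 4.6018.
u_3 = c_3 + 1.8708·e_1 − 4.6018·e_2 = (1.8129, -0.7770, 2.3309).
‖u_3‖ = 3.0535, so e_3 = (0.5937, -0.2545, 0.7634).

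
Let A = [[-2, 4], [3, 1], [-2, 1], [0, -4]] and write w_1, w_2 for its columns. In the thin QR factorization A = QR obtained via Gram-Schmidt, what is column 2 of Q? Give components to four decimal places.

e_2 = (0.5694, 0.4007, 0.0316, -0.7171)

w_1 = (-2, 3, -2, 0); ‖w_1‖ = 4.1231, so e_1 = (-0.4851, 0.7276, -0.4851, 0.0000).
e_1·w_2 = (-0.4851)·4 + 0.7276·1 + (-0.4851)·1 + 0.0000·(-4) = -1.6977.
u_2 = w_2 + 1.6977·e_1 = (3.1765, 2.2353, 0.1765, -4.0000).
‖u_2‖ = 5.5783, so e_2 = (0.5694, 0.4007, 0.0316, -0.7171).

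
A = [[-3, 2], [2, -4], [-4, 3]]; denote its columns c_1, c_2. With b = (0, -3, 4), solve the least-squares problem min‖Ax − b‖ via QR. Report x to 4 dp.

x = (-0.0848, 0.7515)

c_1 = (-3, 2, -4); ‖c_1‖ = 5.3852, so q_1 = (-0.5571, 0.3714, -0.7428).
q_1·c_2 = (-0.5571)·2 + 0.3714·(-4) + (-0.7428)·3 = -4.8281.
u_2 = c_2 + 4.8281·q_1 = (-0.6897, -2.2069, -0.5862).
‖u_2‖ = 2.3853, so q_2 = (-0.2891, -0.9252, -0.2458).
Qᵀb = (-4.0853, 1.7926).
Back-substitute: x_2 = 1.7926/2.3853 = 0.7515.
x_1 = (-4.0853 + 4.8281·0.7515)/5.3852 = -0.0848.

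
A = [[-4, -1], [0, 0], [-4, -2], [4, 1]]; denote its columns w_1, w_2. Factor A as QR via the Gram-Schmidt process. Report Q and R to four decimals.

Q = [[-0.5774, 0.4082], [0.0000, 0.0000], [-0.5774, -0.8165], [0.5774, -0.4082]], R = [[6.9282, 2.3094], [0.0000, 0.8165]]

w_1 = (-4, 0, -4, 4); ‖w_1‖ = 6.9282, so e_1 = (-0.5774, 0.0000, -0.5774, 0.5774).
e_1·w_2 = (-0.5774)·(-1) + 0.0000·0 + (-0.5774)·(-2) + 0.5774·1 = 2.3094.
u_2 = w_2 − 2.3094·e_1 = (0.3333, 0.0000, -0.6667, -0.3333).
‖u_2‖ = 0.8165, so e_2 = (0.4082, 0.0000, -0.8165, -0.4082).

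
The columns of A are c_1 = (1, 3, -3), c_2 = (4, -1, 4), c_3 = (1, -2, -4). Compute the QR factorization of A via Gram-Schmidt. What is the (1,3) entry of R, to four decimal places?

c_1 = (1, 3, -3); ‖c_1‖ = 4.3589, so q_1 = (0.2294, 0.6882, -0.6882).
r_{13} = q_1·c_3 = 1.6059.

r_{13} = 1.6059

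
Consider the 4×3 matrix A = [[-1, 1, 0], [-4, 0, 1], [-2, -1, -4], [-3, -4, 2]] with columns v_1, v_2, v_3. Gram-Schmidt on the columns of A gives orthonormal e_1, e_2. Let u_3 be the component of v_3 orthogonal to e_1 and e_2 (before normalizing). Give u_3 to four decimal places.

v_1 = (-1, -4, -2, -3); ‖v_1‖ = 5.4772, so e_1 = (-0.1826, -0.7303, -0.3651, -0.5477).
e_1·v_2 = (-0.1826)·1 + (-0.7303)·0 + (-0.3651)·(-1) + (-0.5477)·(-4) = 2.3735.
u_2 = v_2 − 2.3735·e_1 = (1.4333, 1.7333, -0.1333, -2.7000).
‖u_2‖ = 3.5166, so e_2 = (0.4076, 0.4929, -0.0379, -0.7678).
e_1·v_3 = (-0.1826)·0 + (-0.7303)·1 + (-0.3651)·(-4) + (-0.5477)·2 = -0.3651; e_2·v_3 = 0.4076·0 + 0.4929·1 + (-0.0379)·(-4) + (-0.7678)·2 = -0.8910.
u_3 = v_3 + 0.3651·e_1 + 0.8910·e_2 = (0.2965, 1.1725, -4.1671, 1.1159).

u_3 = (0.2965, 1.1725, -4.1671, 1.1159)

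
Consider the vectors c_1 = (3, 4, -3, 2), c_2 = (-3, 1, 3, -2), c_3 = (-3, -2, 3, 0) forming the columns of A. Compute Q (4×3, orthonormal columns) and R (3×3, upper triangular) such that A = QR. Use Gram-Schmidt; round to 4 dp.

Q = [[0.4867, -0.4150, -0.3015], [0.6489, 0.7609, 0.0000], [-0.4867, 0.4150, 0.3015], [0.3244, -0.2767, 0.9045]], R = [[6.1644, -2.9200, -4.2178], [0.0000, 3.8044, 0.9684], [0.0000, 0.0000, 1.8091]]

c_1 = (3, 4, -3, 2); ‖c_1‖ = 6.1644, so q_1 = (0.4867, 0.6489, -0.4867, 0.3244).
q_1·c_2 = 0.4867·(-3) + 0.6489·1 + (-0.4867)·3 + 0.3244·(-2) = -2.9200.
u_2 = c_2 + 2.9200·q_1 = (-1.5789, 2.8947, 1.5789, -1.0526).
‖u_2‖ = 3.8044, so q_2 = (-0.4150, 0.7609, 0.4150, -0.2767).
q_1·c_3 = 0.4867·(-3) + 0.6489·(-2) + (-0.4867)·3 + 0.3244·0 = -4.2178; q_2·c_3 = (-0.4150)·(-3) + 0.7609·(-2) + 0.4150·3 + (-0.2767)·0 = 0.9684.
u_3 = c_3 + 4.2178·q_1 − 0.9684·q_2 = (-0.5455, 0.0000, 0.5455, 1.6364).
‖u_3‖ = 1.8091, so q_3 = (-0.3015, 0.0000, 0.3015, 0.9045).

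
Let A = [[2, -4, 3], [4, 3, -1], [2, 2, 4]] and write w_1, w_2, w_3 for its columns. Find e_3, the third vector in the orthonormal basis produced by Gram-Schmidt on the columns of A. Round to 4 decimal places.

e_3 = (0.0796, -0.4773, 0.8751)

w_1 = (2, 4, 2); ‖w_1‖ = 4.8990, so e_1 = (0.4082, 0.8165, 0.4082).
e_1·w_2 = 0.4082·(-4) + 0.8165·3 + 0.4082·2 = 1.6330.
u_2 = w_2 − 1.6330·e_1 = (-4.6667, 1.6667, 1.3333).
‖u_2‖ = 5.1316, so e_2 = (-0.9094, 0.3248, 0.2598).
e_1·w_3 = 0.4082·3 + 0.8165·(-1) + 0.4082·4 = 2.0412; e_2·w_3 = (-0.9094)·3 + 0.3248·(-1) + 0.2598·4 = -2.0137.
u_3 = w_3 − 2.0412·e_1 + 2.0137·e_2 = (0.3354, -2.0127, 3.6899).
‖u_3‖ = 4.2165, so e_3 = (0.0796, -0.4773, 0.8751).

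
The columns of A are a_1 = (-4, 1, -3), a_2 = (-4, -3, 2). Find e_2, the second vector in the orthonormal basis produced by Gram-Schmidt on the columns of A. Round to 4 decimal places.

e_2 = (-0.5613, -0.6278, 0.5392)

e_1 = a_1/‖a_1‖ = (-4, 1, -3)/5.0990 = (-0.7845, 0.1961, -0.5883).
r_{12} = e_1·a_2 = 1.3728.
u_2 = a_2 − 1.3728·e_1 = (-2.9231, -3.2692, 2.8077).
‖u_2‖ = 5.2072, so e_2 = (-0.5613, -0.6278, 0.5392).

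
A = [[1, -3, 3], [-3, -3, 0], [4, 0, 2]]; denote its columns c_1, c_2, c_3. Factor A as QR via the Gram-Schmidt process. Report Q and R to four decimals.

Q = [[0.1961, -0.7926, 0.5774], [-0.5883, -0.5661, -0.5774], [0.7845, -0.2265, -0.5774]], R = [[5.0990, 1.1767, 2.1573], [0.0000, 4.0762, -2.8307], [0.0000, 0.0000, 0.5774]]

e_1 = c_1/‖c_1‖ = (1, -3, 4)/5.0990 = (0.1961, -0.5883, 0.7845).
r_{12} = e_1·c_2 = 1.1767.
u_2 = c_2 − 1.1767·e_1 = (-3.2308, -2.3077, -0.9231).
‖u_2‖ = 4.0762, so e_2 = (-0.7926, -0.5661, -0.2265).
r_{13} = e_1·c_3 = 2.1573; r_{23} = e_2·c_3 = -2.8307.
u_3 = c_3 − 2.1573·e_1 + 2.8307·e_2 = (0.3333, -0.3333, -0.3333).
‖u_3‖ = 0.5774, so e_3 = (0.5774, -0.5774, -0.5774).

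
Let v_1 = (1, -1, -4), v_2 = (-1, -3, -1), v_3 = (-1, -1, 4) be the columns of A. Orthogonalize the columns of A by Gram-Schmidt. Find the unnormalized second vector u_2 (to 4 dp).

u_2 = (-1.3333, -2.6667, 0.3333)

e_1 = v_1/‖v_1‖ = (1, -1, -4)/4.2426 = (0.2357, -0.2357, -0.9428).
r_{12} = e_1·v_2 = 1.4142.
u_2 = v_2 − 1.4142·e_1 = (-1.3333, -2.6667, 0.3333).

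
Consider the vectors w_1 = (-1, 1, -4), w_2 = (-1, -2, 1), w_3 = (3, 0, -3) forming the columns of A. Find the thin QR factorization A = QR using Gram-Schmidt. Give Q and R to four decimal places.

w_1 = (-1, 1, -4); ‖w_1‖ = 4.2426, so q_1 = (-0.2357, 0.2357, -0.9428).
q_1·w_2 = (-0.2357)·(-1) + 0.2357·(-2) + (-0.9428)·1 = -1.1785.
u_2 = w_2 + 1.1785·q_1 = (-1.2778, -1.7222, -0.1111).
‖u_2‖ = 2.1473, so q_2 = (-0.5950, -0.8020, -0.0517).
q_1·w_3 = (-0.2357)·3 + 0.2357·0 + (-0.9428)·(-3) = 2.1213; q_2·w_3 = (-0.5950)·3 + (-0.8020)·0 + (-0.0517)·(-3) = -1.6299.
u_3 = w_3 − 2.1213·q_1 + 1.6299·q_2 = (2.5301, -1.8072, -1.0843).
‖u_3‖ = 3.2929, so q_3 = (0.7683, -0.5488, -0.3293).

Q = [[-0.2357, -0.5950, 0.7683], [0.2357, -0.8020, -0.5488], [-0.9428, -0.0517, -0.3293]], R = [[4.2426, -1.1785, 2.1213], [0.0000, 2.1473, -1.6299], [0.0000, 0.0000, 3.2929]]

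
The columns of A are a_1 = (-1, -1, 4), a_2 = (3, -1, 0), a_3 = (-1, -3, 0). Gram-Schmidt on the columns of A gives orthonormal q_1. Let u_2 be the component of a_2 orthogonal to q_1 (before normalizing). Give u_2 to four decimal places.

a_1 = (-1, -1, 4); ‖a_1‖ = 4.2426, so q_1 = (-0.2357, -0.2357, 0.9428).
q_1·a_2 = (-0.2357)·3 + (-0.2357)·(-1) + 0.9428·0 = -0.4714.
u_2 = a_2 + 0.4714·q_1 = (2.8889, -1.1111, 0.4444).

u_2 = (2.8889, -1.1111, 0.4444)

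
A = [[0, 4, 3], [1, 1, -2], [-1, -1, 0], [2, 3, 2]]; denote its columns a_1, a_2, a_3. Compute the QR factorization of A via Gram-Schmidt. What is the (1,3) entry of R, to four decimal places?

r_{13} = 0.8165

a_1 = (0, 1, -1, 2); ‖a_1‖ = 2.4495, so q_1 = (0.0000, 0.4082, -0.4082, 0.8165).
r_{13} = q_1·a_3 = 0.8165.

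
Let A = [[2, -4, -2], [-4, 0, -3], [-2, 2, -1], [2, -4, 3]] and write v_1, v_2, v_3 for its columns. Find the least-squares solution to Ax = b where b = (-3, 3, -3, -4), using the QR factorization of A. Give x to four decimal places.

e_1 = v_1/‖v_1‖ = (2, -4, -2, 2)/5.2915 = (0.3780, -0.7559, -0.3780, 0.3780).
r_{12} = e_1·v_2 = -3.7796.
u_2 = v_2 + 3.7796·e_1 = (-2.5714, -2.8571, 0.5714, -2.5714).
‖u_2‖ = 4.6599, so e_2 = (-0.5518, -0.6131, 0.1226, -0.5518).
r_{13} = e_1·v_3 = 3.0237; r_{23} = e_2·v_3 = 1.1650.
u_3 = v_3 − 3.0237·e_1 − 1.1650·e_2 = (-2.5000, 0.0000, 0.0000, 2.5000).
‖u_3‖ = 3.5355, so e_3 = (-0.7071, 0.0000, 0.0000, 0.7071).
Qᵀb = (-3.7796, 1.6555, -0.7071).
Back-substitute: x_3 = -0.7071/3.5355 = -0.2000.
x_2 = (1.6555 − 1.1650·(-0.2000))/4.6599 = 0.4053.
x_1 = (-3.7796 + 3.7796·0.4053 − 3.0237·(-0.2000))/5.2915 = -0.3105.

x = (-0.3105, 0.4053, -0.2000)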